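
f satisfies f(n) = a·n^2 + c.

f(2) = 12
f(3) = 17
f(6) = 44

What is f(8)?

72

From f(2) = 12 and f(3) = 17: 4a + c = 12 and 9a + c = 17.
Subtracting: 5a = 5, so a = 1; then c = 12 − 1·4 = 8.
So f(n) = 1n² + 8, and f(8) = 72.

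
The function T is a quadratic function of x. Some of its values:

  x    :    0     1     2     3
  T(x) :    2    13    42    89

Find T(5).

First differences: 11, 29, 47. Second differences: 18, 18.
Level-2 differences are constant, so T has degree 2.
Fitting a degree-2 polynomial gives T(x) = 9x² + 2x + 2.
Then T(5) = 237.

237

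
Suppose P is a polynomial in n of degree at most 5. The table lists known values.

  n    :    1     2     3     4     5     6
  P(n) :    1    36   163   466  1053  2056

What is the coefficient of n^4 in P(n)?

1

First differences: 35, 127, 303, 587, 1003. Second differences: 92, 176, 284, 416. Third differences: 84, 108, 132. Fourth differences: 24, 24.
Level-4 differences are constant, so P has degree 4.
Fitting a degree-4 polynomial gives P(n) = n^4 + 4n³ - 3n² + n - 2.
The coefficient of n^4 is 1.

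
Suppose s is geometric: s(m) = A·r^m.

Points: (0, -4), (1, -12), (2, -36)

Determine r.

3

Consecutive ratio: -12/(-4) = 3, and -36/(-12) = 3, so r = 3.
Then A·3^0 = -4 gives A = -4, and s(m) = -4·3^m.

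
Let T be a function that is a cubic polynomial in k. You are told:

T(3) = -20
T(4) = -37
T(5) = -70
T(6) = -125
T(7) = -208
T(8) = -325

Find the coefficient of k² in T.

Write T(k) = ak³ + bk² + ck + d; the 6 given values yield a linear system in the 4 coefficients.
Solving, T(k) = -k³ + 4k² - 8k - 5.
The coefficient of k² is 4.

4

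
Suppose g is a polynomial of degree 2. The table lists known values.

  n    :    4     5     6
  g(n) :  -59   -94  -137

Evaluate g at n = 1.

Write g(n) = an² + bn + c; the 3 given values yield a linear system in the 3 coefficients.
Solving, g(n) = -4n² + n + 1.
Then g(1) = -2.

-2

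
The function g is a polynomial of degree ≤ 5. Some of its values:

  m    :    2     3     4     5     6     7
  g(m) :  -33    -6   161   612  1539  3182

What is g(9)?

9816

First differences: 27, 167, 451, 927, 1643. Second differences: 140, 284, 476, 716. Third differences: 144, 192, 240. Fourth differences: 48, 48.
Level-4 differences are constant, so g has degree 4.
Fitting a degree-4 polynomial gives g(m) = 2m^4 - 4m³ - 4m² - 7m - 3.
Then g(9) = 9816.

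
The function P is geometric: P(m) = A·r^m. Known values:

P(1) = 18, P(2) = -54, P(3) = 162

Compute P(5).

1458

Consecutive ratio: -54/18 = -3, and 162/(-54) = -3, so r = -3.
Then A·(-3)^1 = 18 gives A = -6, and P(m) = -6·(-3)^m.
P(5) = -6·(-3)^5 = 1458.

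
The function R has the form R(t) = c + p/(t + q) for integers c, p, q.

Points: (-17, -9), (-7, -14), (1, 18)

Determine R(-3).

-30

(R(t) − c)(t + q) = p for each data point; the three points give a linear system in c and q, then p follows.
Solving: c = -6, q = 1, p = 48, so R(t) = -6 + 48/(t + 1).
Then R(-3) = -6 + 48/(-2) = -30.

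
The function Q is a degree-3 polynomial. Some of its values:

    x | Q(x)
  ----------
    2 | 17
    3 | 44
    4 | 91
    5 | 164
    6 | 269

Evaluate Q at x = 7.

412

First differences: 27, 47, 73, 105. Second differences: 20, 26, 32. Third differences: 6, 6.
Level-3 differences are constant, so Q has degree 3.
Extending the table by one column gives the next first difference 143, so Q(7) = 269 + 143 = 412.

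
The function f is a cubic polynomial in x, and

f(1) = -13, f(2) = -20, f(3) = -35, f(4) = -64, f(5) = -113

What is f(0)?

First differences: -7, -15, -29, -49. Second differences: -8, -14, -20. Third differences: -6, -6.
Level-3 differences are constant, so f has degree 3.
Fitting a degree-3 polynomial gives f(x) = -x³ + 2x² - 6x - 8.
The constant term is f(0) = -8.

-8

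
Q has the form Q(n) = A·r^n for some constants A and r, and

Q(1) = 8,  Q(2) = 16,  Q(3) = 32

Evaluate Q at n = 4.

Consecutive ratio: 16/8 = 2, and 32/16 = 2, so r = 2.
Then A·2^1 = 8 gives A = 4, and Q(n) = 4·2^n.
Q(4) = 4·2^4 = 64.

64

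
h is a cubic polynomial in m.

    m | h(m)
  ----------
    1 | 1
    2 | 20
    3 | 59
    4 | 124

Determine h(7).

535

Write h(m) = am³ + bm² + cm + d; the 4 given values yield a linear system in the 4 coefficients.
Solving, h(m) = m³ + 4m² - 4.
Then h(7) = 535.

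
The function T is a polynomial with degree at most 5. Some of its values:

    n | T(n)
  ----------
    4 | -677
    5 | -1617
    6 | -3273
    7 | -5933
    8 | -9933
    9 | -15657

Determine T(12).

-47733

First differences: -940, -1656, -2660, -4000, -5724. Second differences: -716, -1004, -1340, -1724. Third differences: -288, -336, -384. Fourth differences: -48, -48.
Level-4 differences are constant, so T has degree 4.
Fitting a degree-4 polynomial gives T(n) = -2n^4 - 4n³ + 4n² + 6n + 3.
Then T(12) = -47733.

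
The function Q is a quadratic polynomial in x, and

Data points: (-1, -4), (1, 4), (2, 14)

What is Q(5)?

Write Q(x) = ax² + bx + c; the 3 given values yield a linear system in the 3 coefficients.
Solving, Q(x) = 2x² + 4x - 2.
Then Q(5) = 68.

68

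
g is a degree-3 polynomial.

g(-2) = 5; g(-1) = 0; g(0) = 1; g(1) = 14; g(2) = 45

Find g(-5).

First differences: -5, 1, 13, 31. Second differences: 6, 12, 18. Third differences: 6, 6.
Level-3 differences are constant, so g has degree 3.
Fitting a degree-3 polynomial gives g(n) = n³ + 6n² + 6n + 1.
Then g(-5) = -4.

-4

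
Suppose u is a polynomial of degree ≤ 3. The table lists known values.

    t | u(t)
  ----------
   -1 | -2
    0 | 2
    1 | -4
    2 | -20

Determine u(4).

-82

First differences: 4, -6, -16. Second differences: -10, -10.
Level-2 differences are constant, so u has degree 2.
Fitting a degree-2 polynomial gives u(t) = -5t² - t + 2.
Then u(4) = -82.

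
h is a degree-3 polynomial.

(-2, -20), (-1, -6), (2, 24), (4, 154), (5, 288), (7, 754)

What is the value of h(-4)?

-126

Write h(x) = ax³ + bx² + cx + d; the 6 given values yield a linear system in the 4 coefficients.
Solving, h(x) = 2x³ + x² + 3x - 2.
Then h(-4) = -126.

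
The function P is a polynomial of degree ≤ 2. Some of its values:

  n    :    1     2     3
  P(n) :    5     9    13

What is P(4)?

17

First differences: 4, 4.
Level-1 differences are constant, so P has degree 1.
Fitting a degree-1 polynomial gives P(n) = 4n + 1.
Then P(4) = 17.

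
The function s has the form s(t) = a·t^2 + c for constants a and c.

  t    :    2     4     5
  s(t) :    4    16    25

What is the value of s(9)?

81

From s(2) = 4 and s(4) = 16: 4a + c = 4 and 16a + c = 16.
Subtracting: 12a = 12, so a = 1; then c = 4 − 1·4 = 0.
So s(t) = 1t² + 0, and s(9) = 81.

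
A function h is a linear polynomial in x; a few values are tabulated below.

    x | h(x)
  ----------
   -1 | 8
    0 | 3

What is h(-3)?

18

Write h(x) = ax + b; the 2 given values yield a linear system in the 2 coefficients.
Solving, h(x) = -5x + 3.
Then h(-3) = 18.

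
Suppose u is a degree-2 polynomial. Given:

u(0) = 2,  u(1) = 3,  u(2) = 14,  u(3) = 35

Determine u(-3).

First differences: 1, 11, 21. Second differences: 10, 10.
Level-2 differences are constant, so u has degree 2.
Fitting a degree-2 polynomial gives u(x) = 5x² - 4x + 2.
Then u(-3) = 59.

59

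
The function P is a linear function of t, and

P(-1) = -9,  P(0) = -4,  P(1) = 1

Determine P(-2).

First differences: 5, 5.
Level-1 differences are constant, so P has degree 1.
Fitting a degree-1 polynomial gives P(t) = 5t - 4.
Then P(-2) = -14.

-14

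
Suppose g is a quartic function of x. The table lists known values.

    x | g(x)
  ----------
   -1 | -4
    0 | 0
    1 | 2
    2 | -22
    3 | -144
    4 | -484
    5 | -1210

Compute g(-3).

First differences: 4, 2, -24, -122, -340, -726. Second differences: -2, -26, -98, -218, -386. Third differences: -24, -72, -120, -168. Fourth differences: -48, -48, -48.
Level-4 differences are constant, so g has degree 4.
Fitting a degree-4 polynomial gives g(x) = -2x^4 + x² + 3x.
Then g(-3) = -162.

-162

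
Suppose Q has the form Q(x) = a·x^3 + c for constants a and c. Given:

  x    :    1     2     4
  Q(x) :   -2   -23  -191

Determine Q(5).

-374

From Q(1) = -2 and Q(2) = -23: 1a + c = -2 and 8a + c = -23.
Subtracting: 7a = -21, so a = -3; then c = -2 − (-3)·1 = 1.
So Q(x) = -3x³ + 1, and Q(5) = -374.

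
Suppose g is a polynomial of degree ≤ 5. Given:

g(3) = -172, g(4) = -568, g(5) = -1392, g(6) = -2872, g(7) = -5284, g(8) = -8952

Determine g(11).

First differences: -396, -824, -1480, -2412, -3668. Second differences: -428, -656, -932, -1256. Third differences: -228, -276, -324. Fourth differences: -48, -48.
Level-4 differences are constant, so g has degree 4.
Fitting a degree-4 polynomial gives g(m) = -2m^4 - 2m³ + 4m² + 8.
Then g(11) = -31452.

-31452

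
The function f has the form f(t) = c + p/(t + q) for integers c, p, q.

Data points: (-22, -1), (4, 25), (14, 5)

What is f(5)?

17

(f(t) − c)(t + q) = p for each data point; the three points give a linear system in c and q, then p follows.
Solving: c = 1, q = -2, p = 48, so f(t) = 1 + 48/(t − 2).
Then f(5) = 1 + 48/3 = 17.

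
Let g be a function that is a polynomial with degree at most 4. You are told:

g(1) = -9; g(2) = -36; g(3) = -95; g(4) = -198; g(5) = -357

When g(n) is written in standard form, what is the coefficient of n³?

First differences: -27, -59, -103, -159. Second differences: -32, -44, -56. Third differences: -12, -12.
Level-3 differences are constant, so g has degree 3.
Fitting a degree-3 polynomial gives g(n) = -2n³ - 4n² - n - 2.
The coefficient of n³ is -2.

-2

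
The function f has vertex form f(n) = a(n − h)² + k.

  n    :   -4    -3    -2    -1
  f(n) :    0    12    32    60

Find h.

-5

First differences 12, 20, 28; second difference 8 = 2a, so a = 4.
Expanding, the n-coefficient is −2ah = -8h; matching it to the data gives h = -5, and then k = -4.
So f(n) = 4(n + 5)² − 4.
Hence h = -5.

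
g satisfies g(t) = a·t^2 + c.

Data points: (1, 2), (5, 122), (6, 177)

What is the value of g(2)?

From g(1) = 2 and g(5) = 122: 1a + c = 2 and 25a + c = 122.
Subtracting: 24a = 120, so a = 5; then c = 2 − 5·1 = -3.
So g(t) = 5t² − 3, and g(2) = 17.

17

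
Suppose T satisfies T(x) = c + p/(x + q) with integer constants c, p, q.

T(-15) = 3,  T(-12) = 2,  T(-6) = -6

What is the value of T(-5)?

(T(x) − c)(x + q) = p for each data point; the three points give a linear system in c and q, then p follows.
Solving: c = 6, q = 3, p = 36, so T(x) = 6 + 36/(x + 3).
Then T(-5) = 6 + 36/(-2) = -12.

-12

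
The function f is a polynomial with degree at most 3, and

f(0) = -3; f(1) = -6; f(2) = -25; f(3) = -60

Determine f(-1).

Write f(m) = am³ + bm² + cm + d; the 4 given values yield a linear system in the 4 coefficients.
Solving, the leading coefficient vanishes, and f(m) = -8m² + 5m - 3.
Then f(-1) = -16.

-16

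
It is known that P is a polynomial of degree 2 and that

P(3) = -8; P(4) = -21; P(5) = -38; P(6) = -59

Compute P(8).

-113

First differences: -13, -17, -21. Second differences: -4, -4.
Level-2 differences are constant, so P has degree 2.
Fitting a degree-2 polynomial gives P(t) = -2t² + t + 7.
Then P(8) = -113.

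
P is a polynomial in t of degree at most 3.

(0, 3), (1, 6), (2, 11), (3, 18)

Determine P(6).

Write P(t) = at³ + bt² + ct + d; the 4 given values yield a linear system in the 4 coefficients.
Solving, the leading coefficient vanishes, and P(t) = t² + 2t + 3.
Then P(6) = 51.

51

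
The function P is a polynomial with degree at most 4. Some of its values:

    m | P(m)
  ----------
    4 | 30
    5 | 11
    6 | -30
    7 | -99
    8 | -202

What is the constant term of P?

6

First differences: -19, -41, -69, -103. Second differences: -22, -28, -34. Third differences: -6, -6.
Level-3 differences are constant, so P has degree 3.
Fitting a degree-3 polynomial gives P(m) = -m³ + 4m² + 6m + 6.
The constant term is P(0) = 6.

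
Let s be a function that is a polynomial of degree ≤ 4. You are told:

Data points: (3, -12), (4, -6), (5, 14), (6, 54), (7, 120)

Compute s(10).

534

First differences: 6, 20, 40, 66. Second differences: 14, 20, 26. Third differences: 6, 6.
Level-3 differences are constant, so s has degree 3.
Fitting a degree-3 polynomial gives s(m) = m³ - 5m² + 4m - 6.
Then s(10) = 534.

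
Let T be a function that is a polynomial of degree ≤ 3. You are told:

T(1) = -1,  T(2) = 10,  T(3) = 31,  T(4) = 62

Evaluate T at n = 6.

154

First differences: 11, 21, 31. Second differences: 10, 10.
Level-2 differences are constant, so T has degree 2.
Fitting a degree-2 polynomial gives T(n) = 5n² - 4n - 2.
Then T(6) = 154.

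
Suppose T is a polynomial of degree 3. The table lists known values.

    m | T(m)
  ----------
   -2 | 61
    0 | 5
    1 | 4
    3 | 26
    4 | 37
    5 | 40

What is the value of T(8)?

-59

Write T(m) = am³ + bm² + cm + d; the 6 given values yield a linear system in the 4 coefficients.
Solving, T(m) = -m³ + 8m² - 8m + 5.
Then T(8) = -59.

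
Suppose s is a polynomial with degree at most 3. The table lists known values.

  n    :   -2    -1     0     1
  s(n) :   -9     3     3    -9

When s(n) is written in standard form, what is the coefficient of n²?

Write s(n) = an³ + bn² + cn + d; the 4 given values yield a linear system in the 4 coefficients.
Solving, the leading coefficient vanishes, and s(n) = -6n² - 6n + 3.
The coefficient of n² is -6.

-6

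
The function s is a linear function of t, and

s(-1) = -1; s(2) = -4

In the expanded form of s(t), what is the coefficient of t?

-1

Write s(t) = at + b; the 2 given values yield a linear system in the 2 coefficients.
Solving, s(t) = -t - 2.
The coefficient of t is -1.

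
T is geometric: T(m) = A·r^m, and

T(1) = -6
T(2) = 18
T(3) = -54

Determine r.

-3

Consecutive ratio: 18/(-6) = -3, and -54/18 = -3, so r = -3.
Then A·(-3)^1 = -6 gives A = 2, and T(m) = 2·(-3)^m.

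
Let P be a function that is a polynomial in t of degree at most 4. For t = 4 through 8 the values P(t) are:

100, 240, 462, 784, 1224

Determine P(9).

First differences: 140, 222, 322, 440. Second differences: 82, 100, 118. Third differences: 18, 18.
Level-3 differences are constant, so P has degree 3.
Fitting a degree-3 polynomial gives P(t) = 3t³ - 4t² - 7t.
Then P(9) = 1800.

1800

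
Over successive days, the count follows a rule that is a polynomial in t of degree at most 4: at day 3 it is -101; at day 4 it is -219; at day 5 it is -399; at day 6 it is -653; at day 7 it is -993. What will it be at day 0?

1

Write the value at t as s(t).
First differences: -118, -180, -254, -340. Second differences: -62, -74, -86. Third differences: -12, -12.
Level-3 differences are constant, so s has degree 3.
Fitting a degree-3 polynomial gives s(t) = -2t³ - 7t² + 5t + 1.
Then s(0) = 1.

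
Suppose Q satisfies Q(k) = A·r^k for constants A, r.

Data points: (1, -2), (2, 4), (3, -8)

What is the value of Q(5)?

Consecutive ratio: 4/(-2) = -2, and -8/4 = -2, so r = -2.
Then A·(-2)^1 = -2 gives A = 1, and Q(k) = 1·(-2)^k.
Q(5) = 1·(-2)^5 = -32.

-32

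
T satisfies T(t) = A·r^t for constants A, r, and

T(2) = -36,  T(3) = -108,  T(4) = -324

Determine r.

3

Consecutive ratio: -108/(-36) = 3, and -324/(-108) = 3, so r = 3.
Then A·3^2 = -36 gives A = -4, and T(t) = -4·3^t.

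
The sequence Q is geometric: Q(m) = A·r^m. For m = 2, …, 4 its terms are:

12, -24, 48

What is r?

-2

Consecutive ratio: -24/12 = -2, and 48/(-24) = -2, so r = -2.
Then A·(-2)^2 = 12 gives A = 3, and Q(m) = 3·(-2)^m.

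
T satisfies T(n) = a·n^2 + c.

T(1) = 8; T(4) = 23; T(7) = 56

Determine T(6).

From T(1) = 8 and T(4) = 23: 1a + c = 8 and 16a + c = 23.
Subtracting: 15a = 15, so a = 1; then c = 8 − 1·1 = 7.
So T(n) = 1n² + 7, and T(6) = 43.

43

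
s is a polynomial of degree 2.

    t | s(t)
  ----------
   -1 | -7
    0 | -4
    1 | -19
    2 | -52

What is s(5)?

First differences: 3, -15, -33. Second differences: -18, -18.
Level-2 differences are constant, so s has degree 2.
Fitting a degree-2 polynomial gives s(t) = -9t² - 6t - 4.
Then s(5) = -259.

-259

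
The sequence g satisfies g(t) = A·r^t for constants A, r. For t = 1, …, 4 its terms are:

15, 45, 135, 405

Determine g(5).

Consecutive ratio: 45/15 = 3, and 135/45 = 3, so r = 3.
Then A·3^1 = 15 gives A = 5, and g(t) = 5·3^t.
g(5) = 5·3^5 = 1215.

1215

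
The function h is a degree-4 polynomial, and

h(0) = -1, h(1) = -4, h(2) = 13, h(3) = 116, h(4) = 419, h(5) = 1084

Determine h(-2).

41

Write h(x) = ax^4 + bx³ + cx² + dx + e; the 6 given values yield a linear system in the 5 coefficients.
Solving, h(x) = 2x^4 - x³ - x² - 3x - 1.
Then h(-2) = 41.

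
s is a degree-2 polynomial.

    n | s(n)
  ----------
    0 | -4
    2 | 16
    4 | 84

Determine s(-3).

56

Write s(n) = an² + bn + c; the 3 given values yield a linear system in the 3 coefficients.
Solving, s(n) = 6n² - 2n - 4.
Then s(-3) = 56.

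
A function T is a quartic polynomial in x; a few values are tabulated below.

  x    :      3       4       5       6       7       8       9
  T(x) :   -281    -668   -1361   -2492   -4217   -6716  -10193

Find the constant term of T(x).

4

First differences: -387, -693, -1131, -1725, -2499, -3477. Second differences: -306, -438, -594, -774, -978. Third differences: -132, -156, -180, -204. Fourth differences: -24, -24, -24.
Level-4 differences are constant, so T has degree 4.
Fitting a degree-4 polynomial gives T(x) = -x^4 - 4x³ - 8x² - 8x + 4.
The constant term is T(0) = 4.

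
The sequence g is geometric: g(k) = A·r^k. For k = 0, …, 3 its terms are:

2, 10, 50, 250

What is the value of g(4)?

Consecutive ratio: 10/2 = 5, and 50/10 = 5, so r = 5.
Then A·5^0 = 2 gives A = 2, and g(k) = 2·5^k.
g(4) = 2·5^4 = 1250.

1250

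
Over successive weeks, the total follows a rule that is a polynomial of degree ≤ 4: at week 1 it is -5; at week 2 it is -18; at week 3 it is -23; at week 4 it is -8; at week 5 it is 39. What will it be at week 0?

Write the value at m as u(m).
First differences: -13, -5, 15, 47. Second differences: 8, 20, 32. Third differences: 12, 12.
Level-3 differences are constant, so u has degree 3.
Fitting a degree-3 polynomial gives u(m) = 2m³ - 8m² - 3m + 4.
Then u(0) = 4.

4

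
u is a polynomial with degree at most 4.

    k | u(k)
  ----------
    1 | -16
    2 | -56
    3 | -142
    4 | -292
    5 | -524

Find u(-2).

First differences: -40, -86, -150, -232. Second differences: -46, -64, -82. Third differences: -18, -18.
Level-3 differences are constant, so u has degree 3.
Fitting a degree-3 polynomial gives u(k) = -3k³ - 5k² - 4k - 4.
Then u(-2) = 8.

8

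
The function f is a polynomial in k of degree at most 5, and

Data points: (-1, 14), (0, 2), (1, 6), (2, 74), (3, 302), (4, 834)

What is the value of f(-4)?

First differences: -12, 4, 68, 228, 532. Second differences: 16, 64, 160, 304. Third differences: 48, 96, 144. Fourth differences: 48, 48.
Level-4 differences are constant, so f has degree 4.
Fitting a degree-4 polynomial gives f(k) = 2k^4 + 4k³ + 6k² - 8k + 2.
Then f(-4) = 386.

386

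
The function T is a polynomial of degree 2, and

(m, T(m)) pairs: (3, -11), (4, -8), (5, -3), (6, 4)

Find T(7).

13

First differences: 3, 5, 7. Second differences: 2, 2.
Level-2 differences are constant, so T has degree 2.
Extending the table by one column gives the next first difference 9, so T(7) = 4 + 9 = 13.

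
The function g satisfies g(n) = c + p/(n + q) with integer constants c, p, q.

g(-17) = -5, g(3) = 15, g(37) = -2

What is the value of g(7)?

(g(n) − c)(n + q) = p for each data point; the three points give a linear system in c and q, then p follows.
Solving: c = -3, q = -1, p = 36, so g(n) = -3 + 36/(n − 1).
Then g(7) = -3 + 36/6 = 3.

3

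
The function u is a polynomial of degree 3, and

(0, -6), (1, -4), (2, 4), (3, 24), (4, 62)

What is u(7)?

344

Write u(n) = an³ + bn² + cn + d; the 5 given values yield a linear system in the 4 coefficients.
Solving, u(n) = n³ + n - 6.
Then u(7) = 344.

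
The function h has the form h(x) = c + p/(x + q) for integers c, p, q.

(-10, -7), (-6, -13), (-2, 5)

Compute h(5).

-2

(h(x) − c)(x + q) = p for each data point; the three points give a linear system in c and q, then p follows.
Solving: c = -4, q = 4, p = 18, so h(x) = -4 + 18/(x + 4).
Then h(5) = -4 + 18/9 = -2.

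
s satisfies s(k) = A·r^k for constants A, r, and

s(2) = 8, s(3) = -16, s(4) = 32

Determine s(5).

-64

Consecutive ratio: -16/8 = -2, and 32/(-16) = -2, so r = -2.
Then A·(-2)^2 = 8 gives A = 2, and s(k) = 2·(-2)^k.
s(5) = 2·(-2)^5 = -64.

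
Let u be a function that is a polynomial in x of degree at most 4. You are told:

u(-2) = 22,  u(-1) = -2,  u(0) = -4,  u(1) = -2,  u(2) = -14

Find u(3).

-58

Write u(x) = ax^4 + bx³ + cx² + dx + e; the 5 given values yield a linear system in the 5 coefficients.
Solving, the leading coefficient vanishes, and u(x) = -3x³ + 2x² + 3x - 4.
Then u(3) = -58.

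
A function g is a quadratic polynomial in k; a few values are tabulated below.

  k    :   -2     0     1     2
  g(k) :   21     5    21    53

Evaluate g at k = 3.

101

Write g(k) = ak² + bk + c; the 4 given values yield a linear system in the 3 coefficients.
Solving, g(k) = 8k² + 8k + 5.
Then g(3) = 101.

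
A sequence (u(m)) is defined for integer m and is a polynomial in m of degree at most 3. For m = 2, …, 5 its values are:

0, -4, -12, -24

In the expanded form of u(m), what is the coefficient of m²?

-2

First differences: -4, -8, -12. Second differences: -4, -4.
Level-2 differences are constant, so u has degree 2.
Fitting a degree-2 polynomial gives u(m) = -2m² + 6m - 4.
The coefficient of m² is -2.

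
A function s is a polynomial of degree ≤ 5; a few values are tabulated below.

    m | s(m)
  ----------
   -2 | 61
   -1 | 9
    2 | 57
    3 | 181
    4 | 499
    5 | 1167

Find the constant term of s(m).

Write s(m) = am^5 + bm^4 + cm³ + dm² + em + p; the 6 given values yield a linear system in the 6 coefficients.
Solving, the leading coefficient vanishes, and s(m) = 2m^4 - 2m³ + 5m² + 7m + 7.
The constant term is s(0) = 7.

7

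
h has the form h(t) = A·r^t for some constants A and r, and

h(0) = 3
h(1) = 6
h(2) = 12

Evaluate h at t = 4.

48

Consecutive ratio: 6/3 = 2, and 12/6 = 2, so r = 2.
Then A·2^0 = 3 gives A = 3, and h(t) = 3·2^t.
h(4) = 3·2^4 = 48.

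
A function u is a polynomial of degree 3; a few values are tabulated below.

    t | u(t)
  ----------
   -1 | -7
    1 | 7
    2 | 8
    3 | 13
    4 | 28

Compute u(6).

112

Write u(t) = at³ + bt² + ct + d; the 5 given values yield a linear system in the 4 coefficients.
Solving, u(t) = t³ - 4t² + 6t + 4.
Then u(6) = 112.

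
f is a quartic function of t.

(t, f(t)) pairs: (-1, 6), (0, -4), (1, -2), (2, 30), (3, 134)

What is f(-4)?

Write f(t) = at^4 + bt³ + ct² + dt + e; the 5 given values yield a linear system in the 5 coefficients.
Solving, f(t) = t^4 + t³ + 5t² - 5t - 4.
Then f(-4) = 288.

288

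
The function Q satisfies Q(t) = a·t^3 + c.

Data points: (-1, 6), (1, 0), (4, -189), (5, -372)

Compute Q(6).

-645

From Q(-1) = 6 and Q(1) = 0: -1a + c = 6 and 1a + c = 0.
Subtracting: 2a = -6, so a = -3; then c = 6 − (-3)·(-1) = 3.
So Q(t) = -3t³ + 3, and Q(6) = -645.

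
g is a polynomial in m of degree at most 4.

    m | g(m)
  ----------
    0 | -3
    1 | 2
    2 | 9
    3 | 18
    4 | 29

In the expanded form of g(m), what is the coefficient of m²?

First differences: 5, 7, 9, 11. Second differences: 2, 2, 2.
Level-2 differences are constant, so g has degree 2.
Fitting a degree-2 polynomial gives g(m) = m² + 4m - 3.
The coefficient of m² is 1.

1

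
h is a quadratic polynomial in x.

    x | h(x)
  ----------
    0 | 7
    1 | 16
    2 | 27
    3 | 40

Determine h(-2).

-5

First differences: 9, 11, 13. Second differences: 2, 2.
Level-2 differences are constant, so h has degree 2.
Fitting a degree-2 polynomial gives h(x) = x² + 8x + 7.
Then h(-2) = -5.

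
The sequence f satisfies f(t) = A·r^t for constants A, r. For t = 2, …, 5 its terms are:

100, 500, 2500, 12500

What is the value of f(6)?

62500

Consecutive ratio: 500/100 = 5, and 2500/500 = 5, so r = 5.
Then A·5^2 = 100 gives A = 4, and f(t) = 4·5^t.
f(6) = 4·5^6 = 62500.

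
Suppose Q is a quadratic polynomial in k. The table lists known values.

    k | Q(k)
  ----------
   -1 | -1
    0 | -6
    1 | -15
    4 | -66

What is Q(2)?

Write Q(k) = ak² + bk + c; the 4 given values yield a linear system in the 3 coefficients.
Solving, Q(k) = -2k² - 7k - 6.
Then Q(2) = -28.

-28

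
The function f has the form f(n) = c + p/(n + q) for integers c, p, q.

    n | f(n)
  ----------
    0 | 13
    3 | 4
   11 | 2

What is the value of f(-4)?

-3

(f(n) − c)(n + q) = p for each data point; the three points give a linear system in c and q, then p follows.
Solving: c = 1, q = 1, p = 12, so f(n) = 1 + 12/(n + 1).
Then f(-4) = 1 + 12/(-3) = -3.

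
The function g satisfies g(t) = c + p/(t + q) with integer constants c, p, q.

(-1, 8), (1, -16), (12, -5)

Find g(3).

-8

(g(t) − c)(t + q) = p for each data point; the three points give a linear system in c and q, then p follows.
Solving: c = -4, q = 0, p = -12, so g(t) = -4 − 12/(t + 0).
Then g(3) = -4 − 12/3 = -8.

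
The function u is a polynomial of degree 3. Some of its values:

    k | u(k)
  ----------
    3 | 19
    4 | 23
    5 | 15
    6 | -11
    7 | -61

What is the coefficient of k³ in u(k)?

-1

First differences: 4, -8, -26, -50. Second differences: -12, -18, -24. Third differences: -6, -6.
Level-3 differences are constant, so u has degree 3.
Fitting a degree-3 polynomial gives u(k) = -k³ + 6k² - k - 5.
The coefficient of k³ is -1.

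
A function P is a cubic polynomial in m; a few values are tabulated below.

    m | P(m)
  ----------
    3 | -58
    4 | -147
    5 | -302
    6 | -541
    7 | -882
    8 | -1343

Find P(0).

-7

Write P(m) = am³ + bm² + cm + d; the 6 given values yield a linear system in the 4 coefficients.
Solving, P(m) = -3m³ + 3m² + m - 7.
Then P(0) = -7.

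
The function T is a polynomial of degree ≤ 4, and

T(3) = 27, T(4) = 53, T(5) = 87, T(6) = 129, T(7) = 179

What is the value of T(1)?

-1

First differences: 26, 34, 42, 50. Second differences: 8, 8, 8.
Level-2 differences are constant, so T has degree 2.
Fitting a degree-2 polynomial gives T(x) = 4x² - 2x - 3.
Then T(1) = -1.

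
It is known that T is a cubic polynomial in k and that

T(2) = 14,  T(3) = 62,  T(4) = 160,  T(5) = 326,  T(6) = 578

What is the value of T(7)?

Write T(k) = ak³ + bk² + ck + d; the 5 given values yield a linear system in the 4 coefficients.
Solving, T(k) = 3k³ - 2k² + k - 4.
Then T(7) = 934.

934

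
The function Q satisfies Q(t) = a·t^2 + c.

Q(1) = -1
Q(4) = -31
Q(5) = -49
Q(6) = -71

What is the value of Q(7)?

From Q(1) = -1 and Q(4) = -31: 1a + c = -1 and 16a + c = -31.
Subtracting: 15a = -30, so a = -2; then c = -1 − (-2)·1 = 1.
So Q(t) = -2t² + 1, and Q(7) = -97.

-97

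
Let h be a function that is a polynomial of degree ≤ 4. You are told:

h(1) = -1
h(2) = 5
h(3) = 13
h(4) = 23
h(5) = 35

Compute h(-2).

Write h(k) = ak^4 + bk³ + ck² + dk + e; the 5 given values yield a linear system in the 5 coefficients.
Solving, the top 2 coefficients vanish, and h(k) = k² + 3k - 5.
Then h(-2) = -7.

-7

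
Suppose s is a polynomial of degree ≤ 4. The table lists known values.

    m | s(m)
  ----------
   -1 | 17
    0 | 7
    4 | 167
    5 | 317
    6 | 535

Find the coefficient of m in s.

-8

Write s(m) = am^4 + bm³ + cm² + dm + e; the 5 given values yield a linear system in the 5 coefficients.
Solving, the leading coefficient vanishes, and s(m) = 2m³ + 4m² - 8m + 7.
The coefficient of m is -8.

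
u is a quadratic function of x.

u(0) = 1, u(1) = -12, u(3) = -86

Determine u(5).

-224

Write u(x) = ax² + bx + c; the 3 given values yield a linear system in the 3 coefficients.
Solving, u(x) = -8x² - 5x + 1.
Then u(5) = -224.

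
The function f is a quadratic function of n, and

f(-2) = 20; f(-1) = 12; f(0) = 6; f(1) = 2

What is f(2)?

First differences: -8, -6, -4. Second differences: 2, 2.
Level-2 differences are constant, so f has degree 2.
Fitting a degree-2 polynomial gives f(n) = n² - 5n + 6.
Then f(2) = 0.

0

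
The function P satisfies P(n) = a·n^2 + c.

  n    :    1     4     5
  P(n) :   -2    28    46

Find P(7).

From P(1) = -2 and P(4) = 28: 1a + c = -2 and 16a + c = 28.
Subtracting: 15a = 30, so a = 2; then c = -2 − 2·1 = -4.
So P(n) = 2n² − 4, and P(7) = 94.

94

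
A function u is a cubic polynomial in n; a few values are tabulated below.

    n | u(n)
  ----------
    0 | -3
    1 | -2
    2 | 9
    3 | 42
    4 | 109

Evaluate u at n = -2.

-23

First differences: 1, 11, 33, 67. Second differences: 10, 22, 34. Third differences: 12, 12.
Level-3 differences are constant, so u has degree 3.
Fitting a degree-3 polynomial gives u(n) = 2n³ - n² - 3.
Then u(-2) = -23.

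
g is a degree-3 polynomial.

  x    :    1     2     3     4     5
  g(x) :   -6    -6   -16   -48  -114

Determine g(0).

First differences: 0, -10, -32, -66. Second differences: -10, -22, -34. Third differences: -12, -12.
Level-3 differences are constant, so g has degree 3.
Fitting a degree-3 polynomial gives g(x) = -2x³ + 7x² - 7x - 4.
Then g(0) = -4.

-4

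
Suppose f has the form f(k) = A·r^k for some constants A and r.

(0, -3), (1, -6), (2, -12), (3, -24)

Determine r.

Consecutive ratio: -6/(-3) = 2, and -12/(-6) = 2, so r = 2.
Then A·2^0 = -3 gives A = -3, and f(k) = -3·2^k.

2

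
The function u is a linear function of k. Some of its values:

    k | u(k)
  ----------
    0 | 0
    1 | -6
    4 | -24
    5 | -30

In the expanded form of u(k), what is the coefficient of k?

Write u(k) = ak + b; the 4 given values yield a linear system in the 2 coefficients.
Solving, u(k) = -6k.
The coefficient of k is -6.

-6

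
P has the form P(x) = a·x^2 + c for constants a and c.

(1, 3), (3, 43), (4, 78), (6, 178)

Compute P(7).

243

From P(1) = 3 and P(3) = 43: 1a + c = 3 and 9a + c = 43.
Subtracting: 8a = 40, so a = 5; then c = 3 − 5·1 = -2.
So P(x) = 5x² − 2, and P(7) = 243.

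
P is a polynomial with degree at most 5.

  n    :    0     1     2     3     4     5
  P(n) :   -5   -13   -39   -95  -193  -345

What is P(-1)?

-3

First differences: -8, -26, -56, -98, -152. Second differences: -18, -30, -42, -54. Third differences: -12, -12, -12.
Level-3 differences are constant, so P has degree 3.
Fitting a degree-3 polynomial gives P(n) = -2n³ - 3n² - 3n - 5.
Then P(-1) = -3.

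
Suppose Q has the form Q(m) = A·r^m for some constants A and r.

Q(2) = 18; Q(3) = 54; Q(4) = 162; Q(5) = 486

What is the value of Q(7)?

4374

Consecutive ratio: 54/18 = 3, and 162/54 = 3, so r = 3.
Then A·3^2 = 18 gives A = 2, and Q(m) = 2·3^m.
Q(7) = 2·3^7 = 4374.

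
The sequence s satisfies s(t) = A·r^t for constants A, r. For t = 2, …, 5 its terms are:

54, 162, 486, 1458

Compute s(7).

Consecutive ratio: 162/54 = 3, and 486/162 = 3, so r = 3.
Then A·3^2 = 54 gives A = 6, and s(t) = 6·3^t.
s(7) = 6·3^7 = 13122.

13122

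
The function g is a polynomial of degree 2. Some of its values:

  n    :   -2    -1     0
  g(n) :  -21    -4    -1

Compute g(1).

Write g(n) = an² + bn + c; the 3 given values yield a linear system in the 3 coefficients.
Solving, g(n) = -7n² - 4n - 1.
Then g(1) = -12.

-12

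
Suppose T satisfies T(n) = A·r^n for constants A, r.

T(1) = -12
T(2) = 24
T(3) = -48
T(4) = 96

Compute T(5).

Consecutive ratio: 24/(-12) = -2, and -48/24 = -2, so r = -2.
Then A·(-2)^1 = -12 gives A = 6, and T(n) = 6·(-2)^n.
T(5) = 6·(-2)^5 = -192.

-192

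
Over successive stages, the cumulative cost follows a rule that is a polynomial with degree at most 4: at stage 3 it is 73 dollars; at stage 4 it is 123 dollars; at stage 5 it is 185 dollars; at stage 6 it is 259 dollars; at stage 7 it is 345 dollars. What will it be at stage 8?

Write the value at n as g(n).
First differences: 50, 62, 74, 86. Second differences: 12, 12, 12.
Level-2 differences are constant, so g has degree 2.
Extending the table by one column gives the next first difference 98, so g(8) = 345 + 98 = 443.

443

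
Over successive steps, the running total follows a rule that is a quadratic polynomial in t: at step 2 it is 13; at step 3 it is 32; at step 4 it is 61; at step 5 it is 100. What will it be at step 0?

5

Write the value at t as g(t).
First differences: 19, 29, 39. Second differences: 10, 10.
Level-2 differences are constant, so g has degree 2.
Fitting a degree-2 polynomial gives g(t) = 5t² - 6t + 5.
Then g(0) = 5.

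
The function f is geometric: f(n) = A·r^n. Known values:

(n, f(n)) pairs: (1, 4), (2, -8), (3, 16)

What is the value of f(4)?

Consecutive ratio: -8/4 = -2, and 16/(-8) = -2, so r = -2.
Then A·(-2)^1 = 4 gives A = -2, and f(n) = -2·(-2)^n.
f(4) = -2·(-2)^4 = -32.

-32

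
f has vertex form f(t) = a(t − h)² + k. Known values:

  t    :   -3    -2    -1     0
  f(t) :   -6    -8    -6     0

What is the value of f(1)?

10

First differences -2, 2, 6; second difference 4 = 2a, so a = 2.
Expanding, the t-coefficient is −2ah = -4h; matching it to the data gives h = -2, and then k = -8.
So f(t) = 2(t + 2)² − 8.
f(1) = 2·3² − 8 = 10.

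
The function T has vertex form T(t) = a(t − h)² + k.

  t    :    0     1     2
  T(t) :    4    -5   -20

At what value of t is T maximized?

-1

First differences -9, -15; second difference -6 = 2a, so a = -3.
Expanding, the t-coefficient is −2ah = 6h; matching it to the data gives h = -1, and then k = 7.
So T(t) = -3(t + 1)² + 7.
Hence h = -1.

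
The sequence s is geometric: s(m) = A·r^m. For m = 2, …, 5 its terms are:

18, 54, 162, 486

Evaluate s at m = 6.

Consecutive ratio: 54/18 = 3, and 162/54 = 3, so r = 3.
Then A·3^2 = 18 gives A = 2, and s(m) = 2·3^m.
s(6) = 2·3^6 = 1458.

1458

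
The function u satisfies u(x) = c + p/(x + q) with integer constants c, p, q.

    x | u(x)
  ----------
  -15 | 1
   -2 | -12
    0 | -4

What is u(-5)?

6

(u(x) − c)(x + q) = p for each data point; the three points give a linear system in c and q, then p follows.
Solving: c = 0, q = 3, p = -12, so u(x) = -12/(x + 3).
Then u(-5) = 0 − 12/(-2) = 6.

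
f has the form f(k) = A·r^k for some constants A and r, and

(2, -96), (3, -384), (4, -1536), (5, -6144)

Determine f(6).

Consecutive ratio: -384/(-96) = 4, and -1536/(-384) = 4, so r = 4.
Then A·4^2 = -96 gives A = -6, and f(k) = -6·4^k.
f(6) = -6·4^6 = -24576.

-24576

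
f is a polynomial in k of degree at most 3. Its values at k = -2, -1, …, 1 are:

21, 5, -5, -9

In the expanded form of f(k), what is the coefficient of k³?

0

First differences: -16, -10, -4. Second differences: 6, 6.
Level-2 differences are constant, so f has degree 2.
Fitting a degree-2 polynomial gives f(k) = 3k² - 7k - 5.
The coefficient of k³ is 0.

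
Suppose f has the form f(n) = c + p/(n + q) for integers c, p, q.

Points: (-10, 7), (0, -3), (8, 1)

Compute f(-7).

(f(n) − c)(n + q) = p for each data point; the three points give a linear system in c and q, then p follows.
Solving: c = 3, q = 4, p = -24, so f(n) = 3 − 24/(n + 4).
Then f(-7) = 3 − 24/(-3) = 11.

11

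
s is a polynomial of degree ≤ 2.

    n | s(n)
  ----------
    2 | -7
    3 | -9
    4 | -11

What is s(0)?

Write s(n) = an² + bn + c; the 3 given values yield a linear system in the 3 coefficients.
Solving, the leading coefficient vanishes, and s(n) = -2n - 3.
The constant term is s(0) = -3.

-3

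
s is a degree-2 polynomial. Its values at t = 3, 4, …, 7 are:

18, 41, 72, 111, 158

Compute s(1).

Write s(t) = at² + bt + c; the 5 given values yield a linear system in the 3 coefficients.
Solving, s(t) = 4t² - 5t - 3.
Then s(1) = -4.

-4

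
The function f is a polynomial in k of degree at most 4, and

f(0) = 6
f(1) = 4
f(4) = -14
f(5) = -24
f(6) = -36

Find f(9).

Write f(k) = ak^4 + bk³ + ck² + dk + e; the 5 given values yield a linear system in the 5 coefficients.
Solving, the top 2 coefficients vanish, and f(k) = -k² - k + 6.
Then f(9) = -84.

-84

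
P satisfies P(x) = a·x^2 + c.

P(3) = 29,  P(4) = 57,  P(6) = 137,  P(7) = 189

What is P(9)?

From P(3) = 29 and P(4) = 57: 9a + c = 29 and 16a + c = 57.
Subtracting: 7a = 28, so a = 4; then c = 29 − 4·9 = -7.
So P(x) = 4x² − 7, and P(9) = 317.

317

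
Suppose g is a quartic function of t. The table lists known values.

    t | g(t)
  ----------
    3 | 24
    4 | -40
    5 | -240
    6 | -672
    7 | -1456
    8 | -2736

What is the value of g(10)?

-7480

Write g(t) = at^4 + bt³ + ct² + dt + e; the 6 given values yield a linear system in the 5 coefficients.
Solving, g(t) = -t^4 + 2t³ + 5t² + 2t.
Then g(10) = -7480.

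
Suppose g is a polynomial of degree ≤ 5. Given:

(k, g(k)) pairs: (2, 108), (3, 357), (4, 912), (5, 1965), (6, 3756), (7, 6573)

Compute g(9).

First differences: 249, 555, 1053, 1791, 2817. Second differences: 306, 498, 738, 1026. Third differences: 192, 240, 288. Fourth differences: 48, 48.
Level-4 differences are constant, so g has degree 4.
Fitting a degree-4 polynomial gives g(k) = 2k^4 + 4k³ + 7k² + 8k.
Then g(9) = 16677.

16677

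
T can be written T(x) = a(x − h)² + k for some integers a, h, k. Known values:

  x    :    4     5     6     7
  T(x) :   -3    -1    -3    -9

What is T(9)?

-33

First differences 2, -2, -6; second difference -4 = 2a, so a = -2.
Expanding, the x-coefficient is −2ah = 4h; matching it to the data gives h = 5, and then k = -1.
So T(x) = -2(x − 5)² − 1.
T(9) = -2·4² − 1 = -33.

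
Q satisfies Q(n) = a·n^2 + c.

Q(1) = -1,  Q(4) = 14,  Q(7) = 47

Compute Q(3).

From Q(1) = -1 and Q(4) = 14: 1a + c = -1 and 16a + c = 14.
Subtracting: 15a = 15, so a = 1; then c = -1 − 1·1 = -2.
So Q(n) = 1n² − 2, and Q(3) = 7.

7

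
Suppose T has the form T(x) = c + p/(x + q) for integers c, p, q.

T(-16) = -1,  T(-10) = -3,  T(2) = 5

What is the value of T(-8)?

-5

(T(x) − c)(x + q) = p for each data point; the three points give a linear system in c and q, then p follows.
Solving: c = 1, q = 4, p = 24, so T(x) = 1 + 24/(x + 4).
Then T(-8) = 1 + 24/(-4) = -5.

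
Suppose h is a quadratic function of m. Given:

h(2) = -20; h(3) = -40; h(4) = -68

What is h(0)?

Write h(m) = am² + bm + c; the 3 given values yield a linear system in the 3 coefficients.
Solving, h(m) = -4m² - 4.
Then h(0) = -4.

-4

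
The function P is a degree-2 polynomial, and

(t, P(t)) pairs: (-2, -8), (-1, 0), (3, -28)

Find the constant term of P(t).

2

Write P(t) = at² + bt + c; the 3 given values yield a linear system in the 3 coefficients.
Solving, P(t) = -3t² - t + 2.
The constant term is P(0) = 2.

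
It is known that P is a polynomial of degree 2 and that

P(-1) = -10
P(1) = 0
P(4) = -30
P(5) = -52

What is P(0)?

Write P(m) = am² + bm + c; the 4 given values yield a linear system in the 3 coefficients.
Solving, P(m) = -3m² + 5m - 2.
Then P(0) = -2.

-2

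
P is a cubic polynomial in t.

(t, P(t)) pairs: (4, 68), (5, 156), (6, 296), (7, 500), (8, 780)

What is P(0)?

First differences: 88, 140, 204, 280. Second differences: 52, 64, 76. Third differences: 12, 12.
Level-3 differences are constant, so P has degree 3.
Fitting a degree-3 polynomial gives P(t) = 2t³ - 4t² + 2t - 4.
The constant term is P(0) = -4.

-4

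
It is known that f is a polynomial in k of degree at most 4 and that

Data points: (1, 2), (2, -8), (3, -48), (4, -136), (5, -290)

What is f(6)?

Write f(k) = ak^4 + bk³ + ck² + dk + e; the 5 given values yield a linear system in the 5 coefficients.
Solving, the leading coefficient vanishes, and f(k) = -3k³ + 3k² + 2k.
Then f(6) = -528.

-528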